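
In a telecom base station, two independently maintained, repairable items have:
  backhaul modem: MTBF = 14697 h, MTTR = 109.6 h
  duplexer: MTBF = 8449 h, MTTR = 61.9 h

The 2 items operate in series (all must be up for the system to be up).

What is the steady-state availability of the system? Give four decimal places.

A(backhaul modem) = MTBF/(MTBF+MTTR) = 14697/(14697+109.6) = 0.992598
A(duplexer) = MTBF/(MTBF+MTTR) = 8449/(8449+61.9) = 0.992727
Series availability: 0.992598 × 0.992727 = 0.9854

0.9854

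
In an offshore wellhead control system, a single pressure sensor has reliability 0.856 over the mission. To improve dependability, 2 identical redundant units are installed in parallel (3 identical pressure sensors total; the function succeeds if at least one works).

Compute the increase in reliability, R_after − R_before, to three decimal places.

0.141

R_before = 0.856
R_after = 1 − (1 − 0.856)^3 = 0.997
ΔR = 0.997 − 0.856 = 0.141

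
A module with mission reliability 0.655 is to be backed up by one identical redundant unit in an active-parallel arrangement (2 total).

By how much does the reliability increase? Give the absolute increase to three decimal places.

R_before = 0.655
R_after = 1 − (1 − 0.655)^2 = 0.881
ΔR = 0.881 − 0.655 = 0.226

0.226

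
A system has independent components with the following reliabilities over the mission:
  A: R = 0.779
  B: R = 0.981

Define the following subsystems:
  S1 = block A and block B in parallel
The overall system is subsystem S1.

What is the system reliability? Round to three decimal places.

0.996

Parallel (A and B): 1 − (1 − 0.77900)(1 − 0.98100) = 0.996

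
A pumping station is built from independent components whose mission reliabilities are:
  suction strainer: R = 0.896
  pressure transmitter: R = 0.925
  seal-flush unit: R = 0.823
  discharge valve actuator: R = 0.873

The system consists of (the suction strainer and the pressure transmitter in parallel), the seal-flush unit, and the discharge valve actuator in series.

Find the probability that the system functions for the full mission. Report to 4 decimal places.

0.7129

Parallel (suction strainer and pressure transmitter): 1 − (1 − 0.896000)(1 − 0.925000) = 0.992200
Series ([0.992200], seal-flush unit, and discharge valve actuator): 0.992200 × 0.823000 × 0.873000 = 0.7129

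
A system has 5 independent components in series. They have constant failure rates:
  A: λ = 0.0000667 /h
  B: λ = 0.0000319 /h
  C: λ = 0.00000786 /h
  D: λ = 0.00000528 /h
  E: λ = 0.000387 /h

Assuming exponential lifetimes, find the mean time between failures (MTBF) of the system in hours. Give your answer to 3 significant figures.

2010

Series of exponential components: λ_sys = Σ λ_i
λ_sys = 0.0000667 + 0.0000319 + 0.00000786 + 0.00000528 + 0.000387 = 4.9874e-04 /h
MTBF = 1 / λ_sys = 2010 h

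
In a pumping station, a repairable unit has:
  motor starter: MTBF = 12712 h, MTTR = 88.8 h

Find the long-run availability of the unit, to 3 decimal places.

A(motor starter) = MTBF/(MTBF+MTTR) = 12712/(12712+88.8) = 0.993

0.993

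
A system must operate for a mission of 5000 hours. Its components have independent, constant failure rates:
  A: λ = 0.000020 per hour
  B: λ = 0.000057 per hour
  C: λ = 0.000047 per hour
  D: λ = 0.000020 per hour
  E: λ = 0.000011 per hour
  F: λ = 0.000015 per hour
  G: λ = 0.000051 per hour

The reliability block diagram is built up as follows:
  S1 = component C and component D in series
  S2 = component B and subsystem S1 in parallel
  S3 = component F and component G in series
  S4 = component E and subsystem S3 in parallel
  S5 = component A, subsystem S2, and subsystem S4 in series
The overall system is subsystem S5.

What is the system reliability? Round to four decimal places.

R(A) = exp(−0.000020 × 5000) = 0.904837
R(B) = exp(−0.000057 × 5000) = 0.752014
R(C) = exp(−0.000047 × 5000) = 0.790571
R(D) = exp(−0.000020 × 5000) = 0.904837
R(E) = exp(−0.000011 × 5000) = 0.946485
R(F) = exp(−0.000015 × 5000) = 0.927743
R(G) = exp(−0.000051 × 5000) = 0.774916
Series (C and D): 0.790571 × 0.904837 = 0.715338
Parallel (B and [0.715338]): 1 − (1 − 0.752014)(1 − 0.715338) = 0.929408
Series (F and G): 0.927743 × 0.774916 = 0.718923
Parallel (E and [0.718923]): 1 − (1 − 0.946485)(1 − 0.718923) = 0.984958
Series (A, [0.929408], and [0.984958]): 0.904837 × 0.929408 × 0.984958 = 0.8283

0.8283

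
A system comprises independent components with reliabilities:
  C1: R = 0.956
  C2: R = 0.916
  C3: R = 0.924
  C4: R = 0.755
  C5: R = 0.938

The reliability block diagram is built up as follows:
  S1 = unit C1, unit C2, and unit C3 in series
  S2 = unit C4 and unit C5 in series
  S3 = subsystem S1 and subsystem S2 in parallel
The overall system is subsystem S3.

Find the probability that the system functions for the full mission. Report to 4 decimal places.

Series (C1, C2, and C3): 0.956000 × 0.916000 × 0.924000 = 0.809143
Series (C4 and C5): 0.755000 × 0.938000 = 0.708190
Parallel ([0.809143] and [0.708190]): 1 − (1 − 0.809143)(1 − 0.708190) = 0.9443

0.9443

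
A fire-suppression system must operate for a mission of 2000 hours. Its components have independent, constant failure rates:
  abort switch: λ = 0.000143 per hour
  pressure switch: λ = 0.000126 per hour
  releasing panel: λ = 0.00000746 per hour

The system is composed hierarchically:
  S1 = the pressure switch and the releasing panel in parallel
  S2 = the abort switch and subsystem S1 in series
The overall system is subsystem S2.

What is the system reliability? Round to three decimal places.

0.749

R(abort switch) = exp(−0.000143 × 2000) = 0.75126
R(pressure switch) = exp(−0.000126 × 2000) = 0.77724
R(releasing panel) = exp(−0.00000746 × 2000) = 0.98519
Parallel (pressure switch and releasing panel): 1 − (1 − 0.77724)(1 − 0.98519) = 0.99670
Series (abort switch and [0.99670]): 0.75126 × 0.99670 = 0.749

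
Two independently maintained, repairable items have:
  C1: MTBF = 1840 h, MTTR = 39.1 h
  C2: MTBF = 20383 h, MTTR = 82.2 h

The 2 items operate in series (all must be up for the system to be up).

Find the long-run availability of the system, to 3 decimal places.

A(C1) = MTBF/(MTBF+MTTR) = 1840/(1840+39.1) = 0.979192
A(C2) = MTBF/(MTBF+MTTR) = 20383/(20383+82.2) = 0.995983
Series availability: 0.979192 × 0.995983 = 0.975

0.975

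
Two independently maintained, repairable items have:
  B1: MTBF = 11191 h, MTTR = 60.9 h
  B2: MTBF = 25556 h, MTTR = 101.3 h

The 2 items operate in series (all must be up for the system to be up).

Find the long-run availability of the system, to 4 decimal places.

A(B1) = MTBF/(MTBF+MTTR) = 11191/(11191+60.9) = 0.994588
A(B2) = MTBF/(MTBF+MTTR) = 25556/(25556+101.3) = 0.996052
Series availability: 0.994588 × 0.996052 = 0.9907

0.9907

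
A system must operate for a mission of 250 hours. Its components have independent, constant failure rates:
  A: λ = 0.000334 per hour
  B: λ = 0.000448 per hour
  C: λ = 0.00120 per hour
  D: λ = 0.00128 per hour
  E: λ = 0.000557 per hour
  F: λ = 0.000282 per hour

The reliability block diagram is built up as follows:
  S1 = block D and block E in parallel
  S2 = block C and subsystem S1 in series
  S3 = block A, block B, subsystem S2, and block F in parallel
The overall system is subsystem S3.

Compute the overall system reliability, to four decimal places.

0.9998

R(A) = exp(−0.000334 × 250) = 0.919891
R(B) = exp(−0.000448 × 250) = 0.894044
R(C) = exp(−0.00120 × 250) = 0.740818
R(D) = exp(−0.00128 × 250) = 0.726149
R(E) = exp(−0.000557 × 250) = 0.870010
R(F) = exp(−0.000282 × 250) = 0.931928
Parallel (D and E): 1 − (1 − 0.726149)(1 − 0.870010) = 0.964402
Series (C and [0.964402]): 0.740818 × 0.964402 = 0.714446
Parallel (A, B, [0.714446], and F): 1 − (1 − 0.919891)(1 − 0.894044)(1 − 0.714446)(1 − 0.931928) = 0.9998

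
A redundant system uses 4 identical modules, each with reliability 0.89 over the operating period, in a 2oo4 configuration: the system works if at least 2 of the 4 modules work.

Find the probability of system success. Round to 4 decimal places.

0.9951

R = Σ_{i=2}^{4} C(4,i) p^i (1−p)^{4−i} with p = 0.89
C(4,2)·0.89^2·0.11^2 = 0.057506
C(4,3)·0.89^3·0.11^1 = 0.310186
C(4,4)·0.89^4·0.11^0 = 0.627422
Sum = 0.9951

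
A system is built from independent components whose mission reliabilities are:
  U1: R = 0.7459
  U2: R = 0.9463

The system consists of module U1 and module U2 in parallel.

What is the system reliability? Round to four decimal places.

Parallel (U1 and U2): 1 − (1 − 0.745900)(1 − 0.946300) = 0.9864

0.9864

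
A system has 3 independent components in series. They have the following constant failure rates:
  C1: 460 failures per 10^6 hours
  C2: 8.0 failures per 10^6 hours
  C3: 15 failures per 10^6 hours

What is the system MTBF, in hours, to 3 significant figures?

2070

Series of exponential components: λ_sys = Σ λ_i
λ_sys = 0.00046 + 0.0000080 + 0.000015 = 4.8300e-04 /h
MTBF = 1 / λ_sys = 2070 h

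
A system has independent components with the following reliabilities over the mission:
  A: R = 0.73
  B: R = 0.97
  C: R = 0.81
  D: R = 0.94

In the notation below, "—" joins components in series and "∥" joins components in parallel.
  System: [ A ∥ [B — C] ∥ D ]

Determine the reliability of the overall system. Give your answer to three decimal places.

Series (B and C): 0.97000 × 0.81000 = 0.78570
Parallel (A, [0.78570], and D): 1 − (1 − 0.73000)(1 − 0.78570)(1 − 0.94000) = 0.997

0.997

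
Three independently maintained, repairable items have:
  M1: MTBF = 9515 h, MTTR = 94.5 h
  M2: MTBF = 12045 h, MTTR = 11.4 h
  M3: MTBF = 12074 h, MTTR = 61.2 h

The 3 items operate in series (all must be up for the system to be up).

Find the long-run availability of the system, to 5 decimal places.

A(M1) = MTBF/(MTBF+MTTR) = 9515/(9515+94.5) = 0.990166
A(M2) = MTBF/(MTBF+MTTR) = 12045/(12045+11.4) = 0.999054
A(M3) = MTBF/(MTBF+MTTR) = 12074/(12074+61.2) = 0.994957
Series availability: 0.990166 × 0.999054 × 0.994957 = 0.98424

0.98424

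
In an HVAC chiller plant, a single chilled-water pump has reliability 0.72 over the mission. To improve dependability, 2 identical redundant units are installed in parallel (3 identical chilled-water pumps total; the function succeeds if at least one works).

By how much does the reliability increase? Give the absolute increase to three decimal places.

0.258

R_before = 0.72
R_after = 1 − (1 − 0.72)^3 = 0.978
ΔR = 0.978 − 0.72 = 0.258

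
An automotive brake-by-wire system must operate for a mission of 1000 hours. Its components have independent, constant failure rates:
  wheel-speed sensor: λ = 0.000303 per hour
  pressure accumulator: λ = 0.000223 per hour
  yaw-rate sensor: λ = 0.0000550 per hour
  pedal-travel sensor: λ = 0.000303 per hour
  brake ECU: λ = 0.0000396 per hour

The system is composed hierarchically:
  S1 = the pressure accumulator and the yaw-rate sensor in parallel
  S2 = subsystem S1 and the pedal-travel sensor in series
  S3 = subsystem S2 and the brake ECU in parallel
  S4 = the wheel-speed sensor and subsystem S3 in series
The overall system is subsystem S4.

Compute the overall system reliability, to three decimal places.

R(wheel-speed sensor) = exp(−0.000303 × 1000) = 0.73860
R(pressure accumulator) = exp(−0.000223 × 1000) = 0.80011
R(yaw-rate sensor) = exp(−0.0000550 × 1000) = 0.94649
R(pedal-travel sensor) = exp(−0.000303 × 1000) = 0.73860
R(brake ECU) = exp(−0.0000396 × 1000) = 0.96117
Parallel (pressure accumulator and yaw-rate sensor): 1 − (1 − 0.80011)(1 − 0.94649) = 0.98930
Series ([0.98930] and pedal-travel sensor): 0.98930 × 0.73860 = 0.73070
Parallel ([0.73070] and brake ECU): 1 − (1 − 0.73070)(1 − 0.96117) = 0.98954
Series (wheel-speed sensor and [0.98954]): 0.73860 × 0.98954 = 0.731

0.731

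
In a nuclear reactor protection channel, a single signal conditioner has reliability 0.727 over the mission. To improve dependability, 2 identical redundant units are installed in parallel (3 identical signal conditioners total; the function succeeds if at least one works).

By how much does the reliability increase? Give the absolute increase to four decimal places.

R_before = 0.727
R_after = 1 − (1 − 0.727)^3 = 0.9797
ΔR = 0.9797 − 0.727 = 0.2527

0.2527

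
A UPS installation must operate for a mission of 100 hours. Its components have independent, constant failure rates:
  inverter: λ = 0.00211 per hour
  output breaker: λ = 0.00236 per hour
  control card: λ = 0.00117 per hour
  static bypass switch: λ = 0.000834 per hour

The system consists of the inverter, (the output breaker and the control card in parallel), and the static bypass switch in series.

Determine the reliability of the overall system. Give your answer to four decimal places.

R(inverter) = exp(−0.00211 × 100) = 0.809774
R(output breaker) = exp(−0.00236 × 100) = 0.789781
R(control card) = exp(−0.00117 × 100) = 0.889585
R(static bypass switch) = exp(−0.000834 × 100) = 0.919983
Parallel (output breaker and control card): 1 − (1 − 0.789781)(1 − 0.889585) = 0.976789
Series (inverter, [0.976789], and static bypass switch): 0.809774 × 0.976789 × 0.919983 = 0.7277

0.7277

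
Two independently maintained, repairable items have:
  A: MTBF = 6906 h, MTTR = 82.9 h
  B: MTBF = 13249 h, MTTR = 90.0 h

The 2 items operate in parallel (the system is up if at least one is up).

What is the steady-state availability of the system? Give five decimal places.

A(A) = MTBF/(MTBF+MTTR) = 6906/(6906+82.9) = 0.988138
A(B) = MTBF/(MTBF+MTTR) = 13249/(13249+90.0) = 0.993253
Parallel availability: 1 − (1 − 0.988138)(1 − 0.993253) = 0.99992

0.99992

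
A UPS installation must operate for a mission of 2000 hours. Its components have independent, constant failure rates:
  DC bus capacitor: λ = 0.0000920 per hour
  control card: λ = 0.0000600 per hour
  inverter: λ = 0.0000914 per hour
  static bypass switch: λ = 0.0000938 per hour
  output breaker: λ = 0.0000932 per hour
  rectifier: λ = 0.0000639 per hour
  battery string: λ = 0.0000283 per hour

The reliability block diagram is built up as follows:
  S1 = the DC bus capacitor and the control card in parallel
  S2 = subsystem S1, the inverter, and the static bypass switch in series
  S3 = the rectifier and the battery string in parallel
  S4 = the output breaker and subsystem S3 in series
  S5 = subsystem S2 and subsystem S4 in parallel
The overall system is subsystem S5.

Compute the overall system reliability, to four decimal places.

0.9434

R(DC bus capacitor) = exp(−0.0000920 × 2000) = 0.831936
R(control card) = exp(−0.0000600 × 2000) = 0.886920
R(inverter) = exp(−0.0000914 × 2000) = 0.832935
R(static bypass switch) = exp(−0.0000938 × 2000) = 0.828946
R(output breaker) = exp(−0.0000932 × 2000) = 0.829942
R(rectifier) = exp(−0.0000639 × 2000) = 0.880029
R(battery string) = exp(−0.0000283 × 2000) = 0.944972
Parallel (DC bus capacitor and control card): 1 − (1 − 0.831936)(1 − 0.886920) = 0.980995
Series ([0.980995], inverter, and static bypass switch): 0.980995 × 0.832935 × 0.828946 = 0.677336
Parallel (rectifier and battery string): 1 − (1 − 0.880029)(1 − 0.944972) = 0.993398
Series (output breaker and [0.993398]): 0.829942 × 0.993398 = 0.824463
Parallel ([0.677336] and [0.824463]): 1 − (1 − 0.677336)(1 − 0.824463) = 0.9434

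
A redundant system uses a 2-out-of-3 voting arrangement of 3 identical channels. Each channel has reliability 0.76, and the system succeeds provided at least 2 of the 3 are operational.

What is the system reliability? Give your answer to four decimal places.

0.8548

R = Σ_{i=2}^{3} C(3,i) p^i (1−p)^{3−i} with p = 0.76
C(3,2)·0.76^2·0.24^1 = 0.415872
C(3,3)·0.76^3·0.24^0 = 0.438976
Sum = 0.8548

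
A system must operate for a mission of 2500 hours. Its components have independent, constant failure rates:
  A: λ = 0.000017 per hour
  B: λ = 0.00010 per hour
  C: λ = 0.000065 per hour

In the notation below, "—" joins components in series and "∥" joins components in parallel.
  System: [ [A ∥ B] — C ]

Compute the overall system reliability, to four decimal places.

R(A) = exp(−0.000017 × 2500) = 0.958390
R(B) = exp(−0.00010 × 2500) = 0.778801
R(C) = exp(−0.000065 × 2500) = 0.850016
Parallel (A and B): 1 − (1 − 0.958390)(1 − 0.778801) = 0.990796
Series ([0.990796] and C): 0.990796 × 0.850016 = 0.8422

0.8422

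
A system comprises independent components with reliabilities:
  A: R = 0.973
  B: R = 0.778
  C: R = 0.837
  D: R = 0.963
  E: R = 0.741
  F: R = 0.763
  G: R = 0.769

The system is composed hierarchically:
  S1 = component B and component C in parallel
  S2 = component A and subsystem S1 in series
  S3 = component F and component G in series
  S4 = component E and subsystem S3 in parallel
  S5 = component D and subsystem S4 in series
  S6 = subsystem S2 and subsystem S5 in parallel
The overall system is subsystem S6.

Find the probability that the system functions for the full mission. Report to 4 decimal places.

Parallel (B and C): 1 − (1 − 0.778000)(1 − 0.837000) = 0.963814
Series (A and [0.963814]): 0.973000 × 0.963814 = 0.937791
Series (F and G): 0.763000 × 0.769000 = 0.586747
Parallel (E and [0.586747]): 1 − (1 − 0.741000)(1 − 0.586747) = 0.892967
Series (D and [0.892967]): 0.963000 × 0.892967 = 0.859927
Parallel ([0.937791] and [0.859927]): 1 − (1 − 0.937791)(1 − 0.859927) = 0.9913

0.9913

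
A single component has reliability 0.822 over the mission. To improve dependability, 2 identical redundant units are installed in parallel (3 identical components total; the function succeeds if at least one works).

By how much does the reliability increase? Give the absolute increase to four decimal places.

0.1724

R_before = 0.822
R_after = 1 − (1 − 0.822)^3 = 0.9944
ΔR = 0.9944 − 0.822 = 0.1724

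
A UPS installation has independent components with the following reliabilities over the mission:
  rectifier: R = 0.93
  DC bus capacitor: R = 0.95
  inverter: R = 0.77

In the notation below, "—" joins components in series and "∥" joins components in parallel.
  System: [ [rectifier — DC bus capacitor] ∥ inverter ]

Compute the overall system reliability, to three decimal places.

0.973

Series (rectifier and DC bus capacitor): 0.93000 × 0.95000 = 0.88350
Parallel ([0.88350] and inverter): 1 − (1 − 0.88350)(1 − 0.77000) = 0.973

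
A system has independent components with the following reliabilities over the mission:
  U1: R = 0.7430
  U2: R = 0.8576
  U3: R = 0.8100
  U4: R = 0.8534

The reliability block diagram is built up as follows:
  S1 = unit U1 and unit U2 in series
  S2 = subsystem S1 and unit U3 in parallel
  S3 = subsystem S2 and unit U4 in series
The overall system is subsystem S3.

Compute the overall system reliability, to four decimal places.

Series (U1 and U2): 0.743000 × 0.857600 = 0.637197
Parallel ([0.637197] and U3): 1 − (1 − 0.637197)(1 − 0.810000) = 0.931067
Series ([0.931067] and U4): 0.931067 × 0.853400 = 0.7946

0.7946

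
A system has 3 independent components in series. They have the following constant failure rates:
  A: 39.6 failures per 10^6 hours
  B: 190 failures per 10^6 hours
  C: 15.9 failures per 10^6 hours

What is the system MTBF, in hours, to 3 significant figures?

Series of exponential components: λ_sys = Σ λ_i
λ_sys = 0.0000396 + 0.000190 + 0.0000159 = 2.4550e-04 /h
MTBF = 1 / λ_sys = 4070 h

4070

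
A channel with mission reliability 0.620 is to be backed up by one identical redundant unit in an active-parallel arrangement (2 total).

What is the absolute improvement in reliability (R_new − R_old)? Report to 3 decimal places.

R_before = 0.620
R_after = 1 − (1 − 0.620)^2 = 0.856
ΔR = 0.856 − 0.620 = 0.236

0.236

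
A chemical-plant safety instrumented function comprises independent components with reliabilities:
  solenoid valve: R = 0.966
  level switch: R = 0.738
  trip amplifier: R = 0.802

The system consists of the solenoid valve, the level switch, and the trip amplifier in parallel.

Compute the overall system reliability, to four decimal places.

0.9982

Parallel (solenoid valve, level switch, and trip amplifier): 1 − (1 − 0.966000)(1 − 0.738000)(1 − 0.802000) = 0.9982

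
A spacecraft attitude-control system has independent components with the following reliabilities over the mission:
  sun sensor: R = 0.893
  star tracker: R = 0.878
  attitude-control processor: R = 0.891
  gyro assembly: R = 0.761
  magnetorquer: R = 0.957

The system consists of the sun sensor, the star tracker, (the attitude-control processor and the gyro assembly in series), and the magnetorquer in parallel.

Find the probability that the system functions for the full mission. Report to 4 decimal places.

0.9998

Series (attitude-control processor and gyro assembly): 0.891000 × 0.761000 = 0.678051
Parallel (sun sensor, star tracker, [0.678051], and magnetorquer): 1 − (1 − 0.893000)(1 − 0.878000)(1 − 0.678051)(1 − 0.957000) = 0.9998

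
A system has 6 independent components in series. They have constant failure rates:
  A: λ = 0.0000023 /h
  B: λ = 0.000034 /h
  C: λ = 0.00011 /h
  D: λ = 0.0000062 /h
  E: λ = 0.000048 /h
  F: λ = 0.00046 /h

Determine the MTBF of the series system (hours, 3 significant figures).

1510

Series of exponential components: λ_sys = Σ λ_i
λ_sys = 0.0000023 + 0.000034 + 0.00011 + 0.0000062 + 0.000048 + 0.00046 = 6.6050e-04 /h
MTBF = 1 / λ_sys = 1510 h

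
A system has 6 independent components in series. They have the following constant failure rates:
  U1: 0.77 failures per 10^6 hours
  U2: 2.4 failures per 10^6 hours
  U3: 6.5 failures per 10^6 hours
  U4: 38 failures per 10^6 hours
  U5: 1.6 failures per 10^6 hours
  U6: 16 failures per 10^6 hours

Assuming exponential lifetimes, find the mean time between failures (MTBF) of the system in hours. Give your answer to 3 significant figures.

15300

Series of exponential components: λ_sys = Σ λ_i
λ_sys = 0.00000077 + 0.0000024 + 0.0000065 + 0.000038 + 0.0000016 + 0.000016 = 6.5270e-05 /h
MTBF = 1 / λ_sys = 15300 h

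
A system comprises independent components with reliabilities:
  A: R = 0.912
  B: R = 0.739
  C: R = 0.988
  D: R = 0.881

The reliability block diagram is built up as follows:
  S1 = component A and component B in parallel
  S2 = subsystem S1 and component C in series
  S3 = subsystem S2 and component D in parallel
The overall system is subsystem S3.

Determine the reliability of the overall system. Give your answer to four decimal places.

Parallel (A and B): 1 − (1 − 0.912000)(1 − 0.739000) = 0.977032
Series ([0.977032] and C): 0.977032 × 0.988000 = 0.965308
Parallel ([0.965308] and D): 1 − (1 − 0.965308)(1 − 0.881000) = 0.9959

0.9959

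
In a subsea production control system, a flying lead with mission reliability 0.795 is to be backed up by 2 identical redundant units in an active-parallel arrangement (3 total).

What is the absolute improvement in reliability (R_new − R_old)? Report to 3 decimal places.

R_before = 0.795
R_after = 1 − (1 − 0.795)^3 = 0.991
ΔR = 0.991 − 0.795 = 0.196

0.196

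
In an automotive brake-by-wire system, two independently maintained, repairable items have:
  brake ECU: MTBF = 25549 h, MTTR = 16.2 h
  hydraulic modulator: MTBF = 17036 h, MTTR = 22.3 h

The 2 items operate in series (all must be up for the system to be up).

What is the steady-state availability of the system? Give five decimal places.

A(brake ECU) = MTBF/(MTBF+MTTR) = 25549/(25549+16.2) = 0.999366
A(hydraulic modulator) = MTBF/(MTBF+MTTR) = 17036/(17036+22.3) = 0.998693
Series availability: 0.999366 × 0.998693 = 0.99806

0.99806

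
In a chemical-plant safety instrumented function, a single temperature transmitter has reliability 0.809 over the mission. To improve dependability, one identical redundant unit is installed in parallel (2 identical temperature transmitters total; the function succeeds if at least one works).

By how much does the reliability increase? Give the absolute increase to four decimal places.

0.1545

R_before = 0.809
R_after = 1 − (1 − 0.809)^2 = 0.9635
ΔR = 0.9635 − 0.809 = 0.1545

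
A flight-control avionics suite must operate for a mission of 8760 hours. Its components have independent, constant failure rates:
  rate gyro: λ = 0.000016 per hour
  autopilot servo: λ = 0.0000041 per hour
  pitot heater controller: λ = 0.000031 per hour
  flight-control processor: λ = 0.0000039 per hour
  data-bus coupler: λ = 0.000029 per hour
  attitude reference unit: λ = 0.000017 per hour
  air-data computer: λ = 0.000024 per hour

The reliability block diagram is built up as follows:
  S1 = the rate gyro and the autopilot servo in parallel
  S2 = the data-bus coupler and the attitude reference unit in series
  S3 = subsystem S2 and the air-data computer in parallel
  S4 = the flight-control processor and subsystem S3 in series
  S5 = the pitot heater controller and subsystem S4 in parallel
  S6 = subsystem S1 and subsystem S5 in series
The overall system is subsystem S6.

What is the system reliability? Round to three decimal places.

R(rate gyro) = exp(−0.000016 × 8760) = 0.86922
R(autopilot servo) = exp(−0.0000041 × 8760) = 0.96472
R(pitot heater controller) = exp(−0.000031 × 8760) = 0.76219
R(flight-control processor) = exp(−0.0000039 × 8760) = 0.96641
R(data-bus coupler) = exp(−0.000029 × 8760) = 0.77566
R(attitude reference unit) = exp(−0.000017 × 8760) = 0.86164
R(air-data computer) = exp(−0.000024 × 8760) = 0.81039
Parallel (rate gyro and autopilot servo): 1 − (1 − 0.86922)(1 − 0.96472) = 0.99539
Series (data-bus coupler and attitude reference unit): 0.77566 × 0.86164 = 0.66834
Parallel ([0.66834] and air-data computer): 1 − (1 − 0.66834)(1 − 0.81039) = 0.93711
Series (flight-control processor and [0.93711]): 0.96641 × 0.93711 = 0.90563
Parallel (pitot heater controller and [0.90563]): 1 − (1 − 0.76219)(1 − 0.90563) = 0.97756
Series ([0.99539] and [0.97756]): 0.99539 × 0.97756 = 0.973

0.973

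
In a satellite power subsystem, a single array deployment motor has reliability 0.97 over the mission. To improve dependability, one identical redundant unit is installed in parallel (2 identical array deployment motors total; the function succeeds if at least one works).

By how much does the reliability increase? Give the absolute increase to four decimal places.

0.0291

R_before = 0.97
R_after = 1 − (1 − 0.97)^2 = 0.9991
ΔR = 0.9991 − 0.97 = 0.0291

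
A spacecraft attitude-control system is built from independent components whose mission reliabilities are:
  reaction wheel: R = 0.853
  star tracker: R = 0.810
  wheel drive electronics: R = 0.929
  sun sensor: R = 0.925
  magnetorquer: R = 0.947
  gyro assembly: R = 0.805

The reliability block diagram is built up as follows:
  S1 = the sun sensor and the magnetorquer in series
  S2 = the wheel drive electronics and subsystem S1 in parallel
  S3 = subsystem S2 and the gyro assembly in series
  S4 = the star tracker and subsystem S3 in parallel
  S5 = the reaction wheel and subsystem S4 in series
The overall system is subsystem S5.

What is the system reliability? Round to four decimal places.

0.8202

Series (sun sensor and magnetorquer): 0.925000 × 0.947000 = 0.875975
Parallel (wheel drive electronics and [0.875975]): 1 − (1 − 0.929000)(1 − 0.875975) = 0.991194
Series ([0.991194] and gyro assembly): 0.991194 × 0.805000 = 0.797911
Parallel (star tracker and [0.797911]): 1 − (1 − 0.810000)(1 − 0.797911) = 0.961603
Series (reaction wheel and [0.961603]): 0.853000 × 0.961603 = 0.8202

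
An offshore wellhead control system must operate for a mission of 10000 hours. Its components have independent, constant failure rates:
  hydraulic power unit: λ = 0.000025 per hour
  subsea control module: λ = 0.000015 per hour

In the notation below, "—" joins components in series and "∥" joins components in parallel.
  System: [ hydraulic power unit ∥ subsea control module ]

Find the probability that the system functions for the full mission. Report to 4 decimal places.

0.9692

R(hydraulic power unit) = exp(−0.000025 × 10000) = 0.778801
R(subsea control module) = exp(−0.000015 × 10000) = 0.860708
Parallel (hydraulic power unit and subsea control module): 1 − (1 − 0.778801)(1 − 0.860708) = 0.9692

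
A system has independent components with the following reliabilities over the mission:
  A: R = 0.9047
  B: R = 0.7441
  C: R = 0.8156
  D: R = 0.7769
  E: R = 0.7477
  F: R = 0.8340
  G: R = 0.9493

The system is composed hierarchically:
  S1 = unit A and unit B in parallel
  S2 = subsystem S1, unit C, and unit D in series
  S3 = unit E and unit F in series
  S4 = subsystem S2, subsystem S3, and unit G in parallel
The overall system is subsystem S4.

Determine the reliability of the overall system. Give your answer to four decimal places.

Parallel (A and B): 1 − (1 − 0.904700)(1 − 0.744100) = 0.975613
Series ([0.975613], C, and D): 0.975613 × 0.815600 × 0.776900 = 0.618187
Series (E and F): 0.747700 × 0.834000 = 0.623582
Parallel ([0.618187], [0.623582], and G): 1 − (1 − 0.618187)(1 − 0.623582)(1 − 0.949300) = 0.9927

0.9927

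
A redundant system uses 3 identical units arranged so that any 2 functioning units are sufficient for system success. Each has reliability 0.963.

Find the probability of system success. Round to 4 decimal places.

0.9960

R = Σ_{i=2}^{3} C(3,i) p^i (1−p)^{3−i} with p = 0.963
C(3,2)·0.963^2·0.037^1 = 0.102938
C(3,3)·0.963^3·0.037^0 = 0.893056
Sum = 0.9960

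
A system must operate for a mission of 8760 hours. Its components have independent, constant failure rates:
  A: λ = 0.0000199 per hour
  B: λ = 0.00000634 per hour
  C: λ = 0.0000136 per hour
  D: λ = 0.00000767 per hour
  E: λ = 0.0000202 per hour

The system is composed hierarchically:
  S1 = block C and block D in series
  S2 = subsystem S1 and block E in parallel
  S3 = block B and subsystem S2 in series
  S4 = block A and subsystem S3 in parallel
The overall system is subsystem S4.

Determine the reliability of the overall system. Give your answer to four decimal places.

R(A) = exp(−0.0000199 × 8760) = 0.840025
R(B) = exp(−0.00000634 × 8760) = 0.945976
R(C) = exp(−0.0000136 × 8760) = 0.887687
R(D) = exp(−0.00000767 × 8760) = 0.935018
R(E) = exp(−0.0000202 × 8760) = 0.837820
Series (C and D): 0.887687 × 0.935018 = 0.830003
Parallel ([0.830003] and E): 1 − (1 − 0.830003)(1 − 0.837820) = 0.972430
Series (B and [0.972430]): 0.945976 × 0.972430 = 0.919895
Parallel (A and [0.919895]): 1 − (1 − 0.840025)(1 − 0.919895) = 0.9872

0.9872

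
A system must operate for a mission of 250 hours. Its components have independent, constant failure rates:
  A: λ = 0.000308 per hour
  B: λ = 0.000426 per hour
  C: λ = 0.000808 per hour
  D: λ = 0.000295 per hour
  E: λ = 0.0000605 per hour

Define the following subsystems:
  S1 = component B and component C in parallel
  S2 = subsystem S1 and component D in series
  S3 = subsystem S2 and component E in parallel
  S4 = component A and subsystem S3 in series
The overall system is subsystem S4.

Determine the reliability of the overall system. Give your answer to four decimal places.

0.9247

R(A) = exp(−0.000308 × 250) = 0.925890
R(B) = exp(−0.000426 × 250) = 0.898975
R(C) = exp(−0.000808 × 250) = 0.817095
R(D) = exp(−0.000295 × 250) = 0.928904
R(E) = exp(−0.0000605 × 250) = 0.984989
Parallel (B and C): 1 − (1 − 0.898975)(1 − 0.817095) = 0.981522
Series ([0.981522] and D): 0.981522 × 0.928904 = 0.911740
Parallel ([0.911740] and E): 1 − (1 − 0.911740)(1 − 0.984989) = 0.998675
Series (A and [0.998675]): 0.925890 × 0.998675 = 0.9247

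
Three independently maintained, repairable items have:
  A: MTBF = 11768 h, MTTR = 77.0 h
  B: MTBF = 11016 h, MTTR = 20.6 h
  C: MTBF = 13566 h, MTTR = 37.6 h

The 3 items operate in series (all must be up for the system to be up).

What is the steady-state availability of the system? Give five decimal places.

A(A) = MTBF/(MTBF+MTTR) = 11768/(11768+77.0) = 0.993499
A(B) = MTBF/(MTBF+MTTR) = 11016/(11016+20.6) = 0.998133
A(C) = MTBF/(MTBF+MTTR) = 13566/(13566+37.6) = 0.997236
Series availability: 0.993499 × 0.998133 × 0.997236 = 0.98890

0.98890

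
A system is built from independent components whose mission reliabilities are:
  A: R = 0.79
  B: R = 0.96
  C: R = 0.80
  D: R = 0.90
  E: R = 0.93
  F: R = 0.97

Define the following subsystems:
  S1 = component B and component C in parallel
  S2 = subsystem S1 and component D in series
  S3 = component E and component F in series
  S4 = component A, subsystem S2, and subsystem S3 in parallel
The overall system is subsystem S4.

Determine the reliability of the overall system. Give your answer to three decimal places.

Parallel (B and C): 1 − (1 − 0.96000)(1 − 0.80000) = 0.99200
Series ([0.99200] and D): 0.99200 × 0.90000 = 0.89280
Series (E and F): 0.93000 × 0.97000 = 0.90210
Parallel (A, [0.89280], and [0.90210]): 1 − (1 − 0.79000)(1 − 0.89280)(1 − 0.90210) = 0.998

0.998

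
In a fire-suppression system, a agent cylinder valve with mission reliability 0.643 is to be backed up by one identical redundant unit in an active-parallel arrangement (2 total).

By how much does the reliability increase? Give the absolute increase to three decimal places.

R_before = 0.643
R_after = 1 − (1 − 0.643)^2 = 0.873
ΔR = 0.873 − 0.643 = 0.230

0.230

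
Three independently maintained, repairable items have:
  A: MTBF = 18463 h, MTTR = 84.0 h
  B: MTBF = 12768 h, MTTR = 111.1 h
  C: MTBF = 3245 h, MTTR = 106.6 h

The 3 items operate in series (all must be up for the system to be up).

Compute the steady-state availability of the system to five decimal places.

A(A) = MTBF/(MTBF+MTTR) = 18463/(18463+84.0) = 0.995471
A(B) = MTBF/(MTBF+MTTR) = 12768/(12768+111.1) = 0.991374
A(C) = MTBF/(MTBF+MTTR) = 3245/(3245+106.6) = 0.968194
Series availability: 0.995471 × 0.991374 × 0.968194 = 0.95550

0.95550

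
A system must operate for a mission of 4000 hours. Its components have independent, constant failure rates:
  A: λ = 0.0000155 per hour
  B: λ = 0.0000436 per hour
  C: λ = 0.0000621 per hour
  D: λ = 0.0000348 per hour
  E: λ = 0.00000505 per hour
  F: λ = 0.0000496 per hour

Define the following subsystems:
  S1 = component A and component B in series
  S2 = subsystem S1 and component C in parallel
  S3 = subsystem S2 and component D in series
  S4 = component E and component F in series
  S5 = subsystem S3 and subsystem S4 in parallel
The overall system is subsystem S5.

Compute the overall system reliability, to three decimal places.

R(A) = exp(−0.0000155 × 4000) = 0.93988
R(B) = exp(−0.0000436 × 4000) = 0.83996
R(C) = exp(−0.0000621 × 4000) = 0.78005
R(D) = exp(−0.0000348 × 4000) = 0.87005
R(E) = exp(−0.00000505 × 4000) = 0.98000
R(F) = exp(−0.0000496 × 4000) = 0.82004
Series (A and B): 0.93988 × 0.83996 = 0.78946
Parallel ([0.78946] and C): 1 − (1 − 0.78946)(1 − 0.78005) = 0.95369
Series ([0.95369] and D): 0.95369 × 0.87005 = 0.82976
Series (E and F): 0.98000 × 0.82004 = 0.80364
Parallel ([0.82976] and [0.80364]): 1 − (1 − 0.82976)(1 − 0.80364) = 0.967

0.967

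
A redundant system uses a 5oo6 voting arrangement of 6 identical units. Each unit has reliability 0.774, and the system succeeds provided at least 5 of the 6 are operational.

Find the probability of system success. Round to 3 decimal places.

0.592

R = Σ_{i=5}^{6} C(6,i) p^i (1−p)^{6−i} with p = 0.774
C(6,5)·0.774^5·0.226^1 = 0.37667
C(6,6)·0.774^6·0.226^0 = 0.21500
Sum = 0.592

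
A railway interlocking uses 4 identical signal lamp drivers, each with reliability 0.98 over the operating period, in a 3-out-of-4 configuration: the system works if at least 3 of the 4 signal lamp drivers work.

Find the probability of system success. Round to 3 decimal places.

R = Σ_{i=3}^{4} C(4,i) p^i (1−p)^{4−i} with p = 0.98
C(4,3)·0.98^3·0.02^1 = 0.07530
C(4,4)·0.98^4·0.02^0 = 0.92237
Sum = 0.998

0.998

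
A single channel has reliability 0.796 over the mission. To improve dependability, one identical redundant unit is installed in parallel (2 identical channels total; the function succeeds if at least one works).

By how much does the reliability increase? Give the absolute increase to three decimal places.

R_before = 0.796
R_after = 1 − (1 − 0.796)^2 = 0.958
ΔR = 0.958 − 0.796 = 0.162

0.162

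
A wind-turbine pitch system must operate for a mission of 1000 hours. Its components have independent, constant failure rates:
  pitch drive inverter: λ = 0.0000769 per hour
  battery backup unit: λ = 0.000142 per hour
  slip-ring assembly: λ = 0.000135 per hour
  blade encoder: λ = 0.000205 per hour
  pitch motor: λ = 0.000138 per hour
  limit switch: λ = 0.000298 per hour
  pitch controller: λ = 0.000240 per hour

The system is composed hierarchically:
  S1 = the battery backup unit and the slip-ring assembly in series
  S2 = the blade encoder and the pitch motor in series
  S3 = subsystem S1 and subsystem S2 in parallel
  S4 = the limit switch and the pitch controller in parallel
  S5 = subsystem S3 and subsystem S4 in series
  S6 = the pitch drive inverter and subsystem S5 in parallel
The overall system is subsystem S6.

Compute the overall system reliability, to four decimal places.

R(pitch drive inverter) = exp(−0.0000769 × 1000) = 0.925982
R(battery backup unit) = exp(−0.000142 × 1000) = 0.867621
R(slip-ring assembly) = exp(−0.000135 × 1000) = 0.873716
R(blade encoder) = exp(−0.000205 × 1000) = 0.814647
R(pitch motor) = exp(−0.000138 × 1000) = 0.871099
R(limit switch) = exp(−0.000298 × 1000) = 0.742301
R(pitch controller) = exp(−0.000240 × 1000) = 0.786628
Series (battery backup unit and slip-ring assembly): 0.867621 × 0.873716 = 0.758054
Series (blade encoder and pitch motor): 0.814647 × 0.871099 = 0.709638
Parallel ([0.758054] and [0.709638]): 1 − (1 − 0.758054)(1 − 0.709638) = 0.929748
Parallel (limit switch and pitch controller): 1 − (1 − 0.742301)(1 − 0.786628) = 0.945014
Series ([0.929748] and [0.945014]): 0.929748 × 0.945014 = 0.878625
Parallel (pitch drive inverter and [0.878625]): 1 − (1 − 0.925982)(1 − 0.878625) = 0.9910

0.9910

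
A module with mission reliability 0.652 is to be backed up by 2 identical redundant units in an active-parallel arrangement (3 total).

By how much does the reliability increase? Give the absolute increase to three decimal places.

R_before = 0.652
R_after = 1 − (1 − 0.652)^3 = 0.958
ΔR = 0.958 − 0.652 = 0.306

0.306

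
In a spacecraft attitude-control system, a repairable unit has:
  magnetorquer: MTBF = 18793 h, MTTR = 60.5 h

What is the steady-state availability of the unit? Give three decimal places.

A(magnetorquer) = MTBF/(MTBF+MTTR) = 18793/(18793+60.5) = 0.997

0.997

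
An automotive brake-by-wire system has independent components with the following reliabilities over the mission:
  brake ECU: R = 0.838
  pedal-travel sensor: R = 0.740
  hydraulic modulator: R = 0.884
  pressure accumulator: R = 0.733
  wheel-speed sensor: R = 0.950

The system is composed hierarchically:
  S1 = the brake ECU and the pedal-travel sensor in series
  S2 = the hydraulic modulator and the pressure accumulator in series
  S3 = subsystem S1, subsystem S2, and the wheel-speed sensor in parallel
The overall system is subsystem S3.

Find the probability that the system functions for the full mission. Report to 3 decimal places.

Series (brake ECU and pedal-travel sensor): 0.83800 × 0.74000 = 0.62012
Series (hydraulic modulator and pressure accumulator): 0.88400 × 0.73300 = 0.64797
Parallel ([0.62012], [0.64797], and wheel-speed sensor): 1 − (1 − 0.62012)(1 − 0.64797)(1 − 0.95000) = 0.993

0.993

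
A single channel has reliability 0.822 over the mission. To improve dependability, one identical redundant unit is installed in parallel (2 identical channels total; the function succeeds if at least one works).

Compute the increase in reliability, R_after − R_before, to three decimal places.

0.146

R_before = 0.822
R_after = 1 − (1 − 0.822)^2 = 0.968
ΔR = 0.968 − 0.822 = 0.146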